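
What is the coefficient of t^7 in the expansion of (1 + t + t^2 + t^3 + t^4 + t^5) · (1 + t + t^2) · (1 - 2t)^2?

5

(1 + t + t^2 + t^3 + t^4 + t^5) has coefficients 1,1,1,1,1,1 for degrees 0…5.
(1 + t + t^2) has coefficients 1,1,1,0,0,0,0,0 for degrees 0…7.
Finally multiplying by (1 - 2t)^2, the product of all factors after the first has coefficients 1,-3,1,0,4,0,0,0 for degrees 0…7.
[t^7] = 1·0 + 1·0 + 1·0 + 1·4 + 1·0 + 1·1 = 5.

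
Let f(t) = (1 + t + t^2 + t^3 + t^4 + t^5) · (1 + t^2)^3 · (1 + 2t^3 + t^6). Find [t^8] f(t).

22

(1 + t + t^2 + t^3 + t^4 + t^5) has coefficients 1,1,1,1,1,1 for degrees 0…5.
(1 + t^2)^3 has coefficients 1,0,3,0,3,0,1,0,0 for degrees 0…8.
Finally multiplying by (1 + 2t^3 + t^6), the product of all factors after the first has coefficients 1,0,3,2,3,6,2,6,3 for degrees 0…8.
[t^8] = 1·3 + 1·6 + 1·2 + 1·6 + 1·3 + 1·2 = 22.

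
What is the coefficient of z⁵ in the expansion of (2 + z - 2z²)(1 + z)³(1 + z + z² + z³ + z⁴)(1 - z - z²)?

-19

(2 + z - 2z²) has coefficients 2,1,-2 for degrees 0…2.
(1 + z)³ has coefficients 1,3,3,1,0,0 for degrees 0…5.
Multiplying by (1 + z + z² + z³ + z⁴) gives running coefficients 1,4,7,8,8,7 for degrees 0…5.
Finally multiplying by (1 - z - z²), the product of all factors after the first has coefficients 1,3,2,-3,-7,-9 for degrees 0…5.
[z⁵] = 2·(-9) + 1·(-7) − 2·(-3) = -19.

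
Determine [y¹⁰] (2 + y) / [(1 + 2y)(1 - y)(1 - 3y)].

Partial fractions give a closed form: a_n = (2/5)·(-2)^n + (-1/2)·1^n + (21/10)·3^n.
At n = 10: a_10 = 124412.

124412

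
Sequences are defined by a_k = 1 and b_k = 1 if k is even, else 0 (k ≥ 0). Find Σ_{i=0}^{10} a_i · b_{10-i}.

The convolution is the t^10 coefficient of A(t)B(t).
Σ = 1·1 + 1·0 + 1·1 + 1·0 + 1·1 + 1·0 + 1·1 + 1·0 + 1·1 + 1·0 + 1·1 = 6.

6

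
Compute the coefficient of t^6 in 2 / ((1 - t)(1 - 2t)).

Partial fractions give a closed form: a_n = (-2)·1^n + (4)·2^n.
At n = 6: a_6 = 254.

254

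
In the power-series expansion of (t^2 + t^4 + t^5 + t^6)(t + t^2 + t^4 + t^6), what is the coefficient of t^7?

(t^2 + t^4 + t^5 + t^6) has coefficients 0,0,1,0,1,1,1 for degrees 0…6.
(t + t^2 + t^4 + t^6) has coefficients 0,1,1,0,1,0,1,0 for degrees 0…7.
[t^7] = 1·0 + 1·0 + 1·1 + 1·1 = 2.

2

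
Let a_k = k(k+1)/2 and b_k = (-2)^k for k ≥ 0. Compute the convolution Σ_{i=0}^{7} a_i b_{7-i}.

30

The convolution is the t^7 coefficient of A(t)B(t).
Σ = 0·(-128) + 1·64 + 3·(-32) + 6·16 + 10·(-8) + 15·4 + 21·(-2) + 28·1 = 30.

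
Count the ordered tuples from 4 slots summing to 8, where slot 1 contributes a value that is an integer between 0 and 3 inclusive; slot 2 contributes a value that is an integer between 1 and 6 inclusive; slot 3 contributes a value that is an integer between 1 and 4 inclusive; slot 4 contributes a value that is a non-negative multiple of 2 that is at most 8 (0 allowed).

The generating function for the choices is (1 + y + y² + y³)·(y + y² + y³ + y⁴ + y⁵ + y⁶)·(y + y² + y³ + y⁴)·(1 + y² + y⁴ + y⁶ + y⁸); the count is [y⁸].
(1 + y + y² + y³) has coefficients 1,1,1,1 for degrees 0…3.
(y + y² + y³ + y⁴ + y⁵ + y⁶) has coefficients 0,1,1,1,1,1,1,0,0 for degrees 0…8.
Multiplying by (y + y² + y³ + y⁴) gives running coefficients 0,0,1,2,3,4,4,4,3 for degrees 0…8.
Finally multiplying by (1 + y² + y⁴ + y⁶ + y⁸), the product of all factors after the first has coefficients 0,0,1,2,4,6,8,10,11 for degrees 0…8.
[y⁸] = 1·11 + 1·10 + 1·8 + 1·6 = 35.

35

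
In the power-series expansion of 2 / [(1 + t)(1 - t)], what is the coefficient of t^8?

Partial fractions give a closed form: a_n = (1)·(-1)^n + (1)·1^n.
At n = 8: a_8 = 2.

2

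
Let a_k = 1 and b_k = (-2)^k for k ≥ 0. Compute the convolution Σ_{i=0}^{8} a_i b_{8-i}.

171

The convolution is the t^8 coefficient of A(t)B(t).
Σ = 1·256 + 1·(-128) + 1·64 + 1·(-32) + 1·16 + 1·(-8) + 1·4 + 1·(-2) + 1·1 = 171.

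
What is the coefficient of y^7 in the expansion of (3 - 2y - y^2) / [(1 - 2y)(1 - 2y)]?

1984

The denominator gives the recurrence a_n = 4a_(n−1) − 4a_(n−2) for n ≥ 3; the numerator fixes a_0 = 3, a_1 = 10, a_2 = 27.
Iterating: 3, 10, 27, 68, 164, 384, 880, 1984, so a_7 = 1984.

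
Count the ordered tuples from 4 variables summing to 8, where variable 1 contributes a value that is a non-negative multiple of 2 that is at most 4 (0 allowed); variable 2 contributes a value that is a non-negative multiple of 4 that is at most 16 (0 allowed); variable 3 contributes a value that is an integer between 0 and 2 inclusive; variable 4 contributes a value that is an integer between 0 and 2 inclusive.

The generating function for the choices is (1 + x^2 + x^4)·(1 + x^4 + x^8 + x^12 + x^16)·(1 + x + x^2)·(1 + x + x^2); the count is [x^8].
(1 + x^2 + x^4) has coefficients 1,0,1,0,1 for degrees 0…4.
(1 + x^4 + x^8 + x^12 + x^16) has coefficients 1,0,0,0,1,0,0,0,1 for degrees 0…8.
Multiplying by (1 + x + x^2) gives running coefficients 1,1,1,0,1,1,1,0,1 for degrees 0…8.
Finally multiplying by (1 + x + x^2), the product of all factors after the first has coefficients 1,2,3,2,2,2,3,2,2 for degrees 0…8.
[x^8] = 1·2 + 1·3 + 1·2 = 7.

7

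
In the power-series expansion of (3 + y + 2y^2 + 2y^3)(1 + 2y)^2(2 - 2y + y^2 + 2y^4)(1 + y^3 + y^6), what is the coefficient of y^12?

(3 + y + 2y^2 + 2y^3) has coefficients 3,1,2,2 for degrees 0…3.
(1 + 2y)^2 has coefficients 1,4,4,0,0,0,0,0,0,0,0,0,0 for degrees 0…12.
Multiplying by (2 - 2y + y^2 + 2y^4) gives running coefficients 2,6,1,-4,6,8,8,0,0,0,0,0,0 for degrees 0…12.
Finally multiplying by (1 + y^3 + y^6), the product of all factors after the first has coefficients 2,6,1,-2,12,9,6,12,9,4,6,8,8 for degrees 0…12.
[y^12] = 3·8 + 1·8 + 2·6 + 2·4 = 52.

52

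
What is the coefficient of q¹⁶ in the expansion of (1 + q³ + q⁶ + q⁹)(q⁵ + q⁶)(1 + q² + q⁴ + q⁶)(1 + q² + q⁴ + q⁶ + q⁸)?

12

(1 + q³ + q⁶ + q⁹) has coefficients 1,0,0,1,0,0,1,0,0,1 for degrees 0…9.
(q⁵ + q⁶) has coefficients 0,0,0,0,0,1,1,0,0,0,0,0,0,0,0,0,0 for degrees 0…16.
Multiplying by (1 + q² + q⁴ + q⁶) gives running coefficients 0,0,0,0,0,1,1,1,1,1,1,1,1,0,0,0,0 for degrees 0…16.
Finally multiplying by (1 + q² + q⁴ + q⁶ + q⁸), the product of all factors after the first has coefficients 0,0,0,0,0,1,1,2,2,3,3,4,4,4,4,3,3 for degrees 0…16.
[q¹⁶] = 1·3 + 1·4 + 1·3 + 1·2 = 12.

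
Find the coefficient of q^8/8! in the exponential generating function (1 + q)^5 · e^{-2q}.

The EGF product rule gives c_8 = Σ_{k_1+k_2=8} C(8; k_1,k_2) · ∏ g_i(k_i), where (1+q)^5 gives the falling factorial (5)_k; e^{-2q} gives (-2)^k.
g_1(k) for k = 0…8: 1, 5, 20, 60, 120, 120, 0, 0, 0.
g_2(k) for k = 0…8: 1, -2, 4, -8, 16, -32, 64, -128, 256.
c_8 = Σ_k C(8,k)·g_1(k)·g_2(8−k) = 1·1·256 + 8·5·(-128) + 28·20·64 + 56·60·(-32) + 70·120·16 + 56·120·(-8) = 256 − 5120 + 35840 − 107520 + 134400 − 53760 = 4096.

4096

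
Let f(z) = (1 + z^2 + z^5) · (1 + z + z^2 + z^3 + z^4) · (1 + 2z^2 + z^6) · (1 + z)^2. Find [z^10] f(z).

(1 + z^2 + z^5) has coefficients 1,0,1,0,0,1 for degrees 0…5.
(1 + z + z^2 + z^3 + z^4) has coefficients 1,1,1,1,1,0,0,0,0,0,0 for degrees 0…10.
Multiplying by (1 + 2z^2 + z^6) gives running coefficients 1,1,3,3,3,2,3,1,1,1,1 for degrees 0…10.
Finally multiplying by (1 + z)^2, the product of all factors after the first has coefficients 1,3,6,10,12,11,10,9,6,4,4 for degrees 0…10.
[z^10] = 1·4 + 1·6 + 1·11 = 21.

21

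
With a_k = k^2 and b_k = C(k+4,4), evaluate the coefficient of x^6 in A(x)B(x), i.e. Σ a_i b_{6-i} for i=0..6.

1122

The convolution is the t^6 coefficient of A(t)B(t).
Σ = 0·210 + 1·126 + 4·70 + 9·35 + 16·15 + 25·5 + 36·1 = 1122.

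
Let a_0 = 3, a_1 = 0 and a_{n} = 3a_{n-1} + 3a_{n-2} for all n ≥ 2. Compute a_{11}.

The ordinary generating function has denominator 1 - 3t - 3t^2.
Iterating the recurrence: a_0,…,a_{11} = 3, 0, 9, 27, 108, 405, 1539, 5832, 22113, 83835, 317844, 1205037.

1205037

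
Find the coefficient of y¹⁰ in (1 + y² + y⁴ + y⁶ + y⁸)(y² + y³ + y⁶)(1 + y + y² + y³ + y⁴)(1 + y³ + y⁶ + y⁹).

(1 + y² + y⁴ + y⁶ + y⁸) has coefficients 1,0,1,0,1,0,1,0,1 for degrees 0…8.
(y² + y³ + y⁶) has coefficients 0,0,1,1,0,0,1,0,0,0,0 for degrees 0…10.
Multiplying by (1 + y + y² + y³ + y⁴) gives running coefficients 0,0,1,2,2,2,3,2,1,1,1 for degrees 0…10.
Finally multiplying by (1 + y³ + y⁶ + y⁹), the product of all factors after the first has coefficients 0,0,1,2,2,3,5,4,4,6,5 for degrees 0…10.
[y¹⁰] = 1·5 + 1·4 + 1·5 + 1·2 + 1·1 = 17.

17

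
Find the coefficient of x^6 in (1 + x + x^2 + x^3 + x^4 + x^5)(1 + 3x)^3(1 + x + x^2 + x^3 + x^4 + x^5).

(1 + x + x^2 + x^3 + x^4 + x^5) has coefficients 1,1,1,1,1,1 for degrees 0…5.
(1 + 3x)^3 has coefficients 1,9,27,27,0,0,0 for degrees 0…6.
Finally multiplying by (1 + x + x^2 + x^3 + x^4 + x^5), the product of all factors after the first has coefficients 1,10,37,64,64,64,63 for degrees 0…6.
[x^6] = 1·63 + 1·64 + 1·64 + 1·64 + 1·37 + 1·10 = 302.

302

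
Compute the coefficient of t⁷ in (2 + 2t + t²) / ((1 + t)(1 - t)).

2

The denominator gives the recurrence a_n = a_(n−2) for n ≥ 3; the numerator fixes a_0 = 2, a_1 = 2, a_2 = 3.
Iterating: 2, 2, 3, 2, 3, 2, 3, 2, so a_7 = 2.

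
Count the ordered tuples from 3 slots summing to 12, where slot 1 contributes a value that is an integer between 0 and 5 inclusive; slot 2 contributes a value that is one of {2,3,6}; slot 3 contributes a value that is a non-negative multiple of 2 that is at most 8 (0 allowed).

The generating function for the choices is (1 + z + z^2 + z^3 + z^4 + z^5)·(z^2 + z^3 + z^6)·(1 + z^2 + z^4 + z^6 + z^8); the count is [z^12].
(1 + z + z^2 + z^3 + z^4 + z^5) has coefficients 1,1,1,1,1,1 for degrees 0…5.
(z^2 + z^3 + z^6) has coefficients 0,0,1,1,0,0,1,0,0,0,0,0,0 for degrees 0…12.
Finally multiplying by (1 + z^2 + z^4 + z^6 + z^8), the product of all factors after the first has coefficients 0,0,1,1,1,1,2,1,2,1,2,1,1 for degrees 0…12.
[z^12] = 1·1 + 1·1 + 1·2 + 1·1 + 1·2 + 1·1 = 8.

8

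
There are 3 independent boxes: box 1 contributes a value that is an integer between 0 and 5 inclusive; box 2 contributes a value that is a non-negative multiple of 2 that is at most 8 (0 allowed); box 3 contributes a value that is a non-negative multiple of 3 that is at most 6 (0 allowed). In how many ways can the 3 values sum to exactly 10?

8

The generating function for the choices is (1 + z + z² + z³ + z⁴ + z⁵)·(1 + z² + z⁴ + z⁶ + z⁸)·(1 + z³ + z⁶); the count is [z¹⁰].
(1 + z + z² + z³ + z⁴ + z⁵) has coefficients 1,1,1,1,1,1 for degrees 0…5.
(1 + z² + z⁴ + z⁶ + z⁸) has coefficients 1,0,1,0,1,0,1,0,1,0,0 for degrees 0…10.
Finally multiplying by (1 + z³ + z⁶), the product of all factors after the first has coefficients 1,0,1,1,1,1,2,1,2,1,1 for degrees 0…10.
[z¹⁰] = 1·1 + 1·1 + 1·2 + 1·1 + 1·2 + 1·1 = 8.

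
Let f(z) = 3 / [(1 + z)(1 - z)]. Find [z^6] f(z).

3

The denominator gives the recurrence a_n = a_(n−2) for n ≥ 2; the numerator fixes a_0 = 3, a_1 = 0.
Iterating: 3, 0, 3, 0, 3, 0, 3, so a_6 = 3.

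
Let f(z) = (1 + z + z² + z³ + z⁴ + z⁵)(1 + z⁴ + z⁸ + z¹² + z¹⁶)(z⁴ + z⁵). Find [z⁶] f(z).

2

(1 + z + z² + z³ + z⁴ + z⁵) has coefficients 1,1,1,1,1,1 for degrees 0…5.
(1 + z⁴ + z⁸ + z¹² + z¹⁶) has coefficients 1,0,0,0,1,0,0 for degrees 0…6.
Finally multiplying by (z⁴ + z⁵), the product of all factors after the first has coefficients 0,0,0,0,1,1,0 for degrees 0…6.
[z⁶] = 1·0 + 1·1 + 1·1 + 1·0 + 1·0 + 1·0 = 2.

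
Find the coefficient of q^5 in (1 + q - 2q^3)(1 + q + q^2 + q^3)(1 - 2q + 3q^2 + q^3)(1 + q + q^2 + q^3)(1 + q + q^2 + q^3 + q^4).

32

(1 + q - 2q^3) has coefficients 1,1,0,-2 for degrees 0…3.
(1 + q + q^2 + q^3) has coefficients 1,1,1,1,0,0 for degrees 0…5.
Multiplying by (1 - 2q + 3q^2 + q^3) gives running coefficients 1,-1,2,3,2,4 for degrees 0…5.
Multiplying by (1 + q + q^2 + q^3) gives running coefficients 1,0,2,5,6,11 for degrees 0…5.
Finally multiplying by (1 + q + q^2 + q^3 + q^4), the product of all factors after the first has coefficients 1,1,3,8,14,24 for degrees 0…5.
[q^5] = 1·24 + 1·14 − 2·3 = 32.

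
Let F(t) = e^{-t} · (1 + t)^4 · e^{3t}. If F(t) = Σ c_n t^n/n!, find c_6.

The EGF product rule gives c_6 = Σ_{k_1+k_2+k_3=6} C(6; k_1,k_2,k_3) · ∏ g_i(k_i), where e^{-t} gives (-1)^k; (1+t)^4 gives the falling factorial (4)_k; e^{3t} gives (3)^k.
g_1(k) for k = 0…6: 1, -1, 1, -1, 1, -1, 1.
g_2(k) for k = 0…6: 1, 4, 12, 24, 24, 0, 0.
g_3(k) for k = 0…6: 1, 3, 9, 27, 81, 243, 729.
First combine the last two factors: h(k) = Σ_j C(k,j)·g_2(j)·g_3(k−j) for k = 0…6: 1, 7, 45, 267, 1473, 7623, 37341.
c_6 = Σ_k C(6,k)·g_1(k)·h(6−k) = 1·1·37341 + 6·(-1)·7623 + 15·1·1473 + 20·(-1)·267 + 15·1·45 + 6·(-1)·7 + 1·1·1 = 37341 − 45738 + 22095 − 5340 + 675 − 42 + 1 = 8992.

8992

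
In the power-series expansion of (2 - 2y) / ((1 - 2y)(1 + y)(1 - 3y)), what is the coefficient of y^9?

58366

The denominator gives the recurrence a_n = 4a_(n−1) − a_(n−2) − 6a_(n−3) for n ≥ 3; the numerator fixes a_0 = 2, a_1 = 6, a_2 = 22.
Iterating: 2, 6, 22, 70, 222, 686, 2102, 6390, 19342, 58366, so a_9 = 58366.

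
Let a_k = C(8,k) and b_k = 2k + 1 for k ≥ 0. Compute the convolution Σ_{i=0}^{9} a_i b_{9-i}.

2816

Write out a_i and b_{9-i} for i = 0,…,9 and sum the products.
Σ = 1·19 + 8·17 + 28·15 + 56·13 + 70·11 + 56·9 + 28·7 + 8·5 + 1·3 + 0·1 = 2816.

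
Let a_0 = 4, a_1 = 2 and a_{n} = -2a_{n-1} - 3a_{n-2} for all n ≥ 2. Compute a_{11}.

-790

The ordinary generating function has denominator 1 + 2t + 3t^2.
Iterating the recurrence: a_0,…,a_{11} = 4, 2, -16, 26, -4, -70, 152, -94, -268, 818, -832, -790.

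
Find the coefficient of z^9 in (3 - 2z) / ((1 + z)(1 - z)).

The denominator gives the recurrence a_n = a_(n−2) for n ≥ 3; the numerator fixes a_0 = 3, a_1 = -2, a_2 = 3.
Iterating: 3, -2, 3, -2, 3, -2, 3, -2, 3, -2, so a_9 = -2.

-2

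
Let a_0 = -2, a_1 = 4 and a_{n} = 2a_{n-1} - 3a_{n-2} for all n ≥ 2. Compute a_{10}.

350

The ordinary generating function has denominator 1 - 2q + 3q^2.
Iterating the recurrence: a_0,…,a_{10} = -2, 4, 14, 16, -10, -68, -106, -8, 302, 628, 350.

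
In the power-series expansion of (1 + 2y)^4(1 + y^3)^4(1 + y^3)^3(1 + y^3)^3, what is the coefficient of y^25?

2280

(1 + 2y)^4 has coefficients 1,8,24,32,16 for degrees 0…4.
(1 + y^3)^4 has coefficients 1,0,0,4,0,0,6,0,0,4,0,0,1,0,0,0,0,0,0,0,0,0,0,0,0,0 for degrees 0…25.
Multiplying by (1 + y^3)^3 gives running coefficients 1,0,0,7,0,0,21,0,0,35,0,0,35,0,0,21,0,0,7,0,0,1,0,0,0,0 for degrees 0…25.
Finally multiplying by (1 + y^3)^3, the product of all factors after the first has coefficients 1,0,0,10,0,0,45,0,0,120,0,0,210,0,0,252,0,0,210,0,0,120,0,0,45,0 for degrees 0…25.
[y^25] = 1·0 + 8·45 + 24·0 + 32·0 + 16·120 = 2280.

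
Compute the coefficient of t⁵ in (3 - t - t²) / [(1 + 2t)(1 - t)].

The denominator gives the recurrence a_n = −a_(n−1) + 2a_(n−2) for n ≥ 3; the numerator fixes a_0 = 3, a_1 = -4, a_2 = 9.
Iterating: 3, -4, 9, -17, 35, -69, so a_5 = -69.

-69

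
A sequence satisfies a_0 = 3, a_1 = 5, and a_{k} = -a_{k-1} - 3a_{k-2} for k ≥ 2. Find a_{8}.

The ordinary generating function has denominator 1 + t + 3t^2.
Iterating the recurrence: a_0,…,a_{8} = 3, 5, -14, -1, 43, -40, -89, 209, 58.

58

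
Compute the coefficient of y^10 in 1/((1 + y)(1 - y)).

Partial fractions give a closed form: a_n = (1/2)·(-1)^n + (1/2)·1^n.
At n = 10: a_10 = 1.

1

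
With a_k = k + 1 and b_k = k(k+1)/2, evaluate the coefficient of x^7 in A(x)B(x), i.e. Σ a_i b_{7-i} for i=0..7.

210

Write out a_i and b_{7-i} for i = 0,…,7 and sum the products.
Σ = 1·28 + 2·21 + 3·15 + 4·10 + 5·6 + 6·3 + 7·1 + 8·0 = 210.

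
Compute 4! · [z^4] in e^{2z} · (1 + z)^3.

304

The EGF product rule gives c_4 = Σ_{k_1+k_2=4} C(4; k_1,k_2) · ∏ g_i(k_i), where e^{2z} gives (2)^k; (1+z)^3 gives the falling factorial (3)_k.
g_1(k) for k = 0…4: 1, 2, 4, 8, 16.
g_2(k) for k = 0…4: 1, 3, 6, 6, 0.
c_4 = Σ_k C(4,k)·g_1(k)·g_2(4−k) = 4·2·6 + 6·4·6 + 4·8·3 + 1·16·1 = 48 + 144 + 96 + 16 = 304.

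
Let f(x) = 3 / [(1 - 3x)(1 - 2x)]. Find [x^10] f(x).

525297

Partial fractions give a closed form: a_n = (9)·3^n + (-6)·2^n.
At n = 10: a_10 = 525297.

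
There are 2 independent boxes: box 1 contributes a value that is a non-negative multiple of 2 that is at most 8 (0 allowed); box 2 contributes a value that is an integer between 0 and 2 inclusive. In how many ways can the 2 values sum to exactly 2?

The generating function for the choices is (1 + z^2 + z^4 + z^6 + z^8)·(1 + z + z^2); the count is [z^2].
(1 + z^2 + z^4 + z^6 + z^8) has coefficients 1,0,1 for degrees 0…2.
(1 + z + z^2) has coefficients 1,1,1 for degrees 0…2.
[z^2] = 1·1 + 1·1 = 2.

2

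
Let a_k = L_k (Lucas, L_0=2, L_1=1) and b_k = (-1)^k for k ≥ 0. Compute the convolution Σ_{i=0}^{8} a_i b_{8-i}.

32

The convolution is the x^8 coefficient of A(x)B(x).
Σ = 2·1 + 1·(-1) + 3·1 + 4·(-1) + 7·1 + 11·(-1) + 18·1 + 29·(-1) + 47·1 = 32.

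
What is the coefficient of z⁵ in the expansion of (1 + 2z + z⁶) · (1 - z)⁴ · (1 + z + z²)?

3

(1 + 2z + z⁶) has coefficients 1,2,0,0,0,0 for degrees 0…5.
(1 - z)⁴ has coefficients 1,-4,6,-4,1,0 for degrees 0…5.
Finally multiplying by (1 + z + z²), the product of all factors after the first has coefficients 1,-3,3,-2,3,-3 for degrees 0…5.
[z⁵] = 1·(-3) + 2·3 = 3.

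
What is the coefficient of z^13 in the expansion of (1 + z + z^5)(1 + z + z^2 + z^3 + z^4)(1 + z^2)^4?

12

(1 + z + z^5) has coefficients 1,1,0,0,0,1 for degrees 0…5.
(1 + z + z^2 + z^3 + z^4) has coefficients 1,1,1,1,1,0,0,0,0,0,0,0,0,0 for degrees 0…13.
Finally multiplying by (1 + z^2)^4, the product of all factors after the first has coefficients 1,1,5,5,11,10,14,10,11,5,5,1,1,0 for degrees 0…13.
[z^13] = 1·0 + 1·1 + 1·11 = 12.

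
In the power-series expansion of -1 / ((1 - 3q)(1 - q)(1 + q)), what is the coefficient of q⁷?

Partial fractions give a closed form: a_n = (-9/8)·3^n + (1/4)·1^n + (-1/8)·(-1)^n.
At n = 7: a_7 = -2460.

-2460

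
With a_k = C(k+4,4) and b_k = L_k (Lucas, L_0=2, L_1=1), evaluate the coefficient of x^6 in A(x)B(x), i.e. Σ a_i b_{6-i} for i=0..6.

1074

This is [x^6] in the product of the two ordinary generating functions.
Σ = 1·18 + 5·11 + 15·7 + 35·4 + 70·3 + 126·1 + 210·2 = 1074.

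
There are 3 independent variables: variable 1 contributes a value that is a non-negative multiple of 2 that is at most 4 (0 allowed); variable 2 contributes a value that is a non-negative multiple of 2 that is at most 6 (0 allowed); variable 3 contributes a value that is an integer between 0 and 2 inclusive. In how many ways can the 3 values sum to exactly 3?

2

The generating function for the choices is (1 + y^2 + y^4)·(1 + y^2 + y^4 + y^6)·(1 + y + y^2); the count is [y^3].
(1 + y^2 + y^4) has coefficients 1,0,1,0 for degrees 0…3.
(1 + y^2 + y^4 + y^6) has coefficients 1,0,1,0 for degrees 0…3.
Finally multiplying by (1 + y + y^2), the product of all factors after the first has coefficients 1,1,2,1 for degrees 0…3.
[y^3] = 1·1 + 1·1 = 2.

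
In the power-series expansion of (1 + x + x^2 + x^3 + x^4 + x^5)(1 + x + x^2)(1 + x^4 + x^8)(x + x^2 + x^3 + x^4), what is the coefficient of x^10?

(1 + x + x^2 + x^3 + x^4 + x^5) has coefficients 1,1,1,1,1,1 for degrees 0…5.
(1 + x + x^2) has coefficients 1,1,1,0,0,0,0,0,0,0,0 for degrees 0…10.
Multiplying by (1 + x^4 + x^8) gives running coefficients 1,1,1,0,1,1,1,0,1,1,1 for degrees 0…10.
Finally multiplying by (x + x^2 + x^3 + x^4), the product of all factors after the first has coefficients 0,1,2,3,3,3,3,3,3,3,3 for degrees 0…10.
[x^10] = 1·3 + 1·3 + 1·3 + 1·3 + 1·3 + 1·3 = 18.

18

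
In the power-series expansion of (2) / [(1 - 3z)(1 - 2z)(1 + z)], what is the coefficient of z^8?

28842

Partial fractions give a closed form: a_n = (9/2)·3^n + (-8/3)·2^n + (1/6)·(-1)^n.
At n = 8: a_8 = 28842.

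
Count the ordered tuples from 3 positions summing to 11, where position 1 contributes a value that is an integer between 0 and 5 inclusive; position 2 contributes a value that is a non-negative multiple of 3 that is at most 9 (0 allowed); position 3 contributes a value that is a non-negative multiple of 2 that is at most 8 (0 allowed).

The generating function for the choices is (1 + t + t^2 + t^3 + t^4 + t^5)·(1 + t^3 + t^6 + t^9)·(1 + t^2 + t^4 + t^6 + t^8); the count is [t^11].
(1 + t + t^2 + t^3 + t^4 + t^5) has coefficients 1,1,1,1,1,1 for degrees 0…5.
(1 + t^3 + t^6 + t^9) has coefficients 1,0,0,1,0,0,1,0,0,1,0,0 for degrees 0…11.
Finally multiplying by (1 + t^2 + t^4 + t^6 + t^8), the product of all factors after the first has coefficients 1,0,1,1,1,1,2,1,2,2,1,2 for degrees 0…11.
[t^11] = 1·2 + 1·1 + 1·2 + 1·2 + 1·1 + 1·2 = 10.

10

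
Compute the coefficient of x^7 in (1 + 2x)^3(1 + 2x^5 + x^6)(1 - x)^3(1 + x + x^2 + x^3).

(1 + 2x)^3 has coefficients 1,6,12,8 for degrees 0…3.
(1 + 2x^5 + x^6) has coefficients 1,0,0,0,0,2,1,0 for degrees 0…7.
Multiplying by (1 - x)^3 gives running coefficients 1,-3,3,-1,0,2,-5,3 for degrees 0…7.
Finally multiplying by (1 + x + x^2 + x^3), the product of all factors after the first has coefficients 1,-2,1,0,-1,4,-4,0 for degrees 0…7.
[x^7] = 1·0 + 6·(-4) + 12·4 + 8·(-1) = 16.

16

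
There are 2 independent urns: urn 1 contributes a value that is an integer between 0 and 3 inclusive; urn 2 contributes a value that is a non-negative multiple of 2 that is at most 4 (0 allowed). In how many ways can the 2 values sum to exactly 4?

2

The generating function for the choices is (1 + q + q^2 + q^3)·(1 + q^2 + q^4); the count is [q^4].
(1 + q + q^2 + q^3) has coefficients 1,1,1,1 for degrees 0…3.
(1 + q^2 + q^4) has coefficients 1,0,1,0,1 for degrees 0…4.
[q^4] = 1·1 + 1·0 + 1·1 + 1·0 = 2.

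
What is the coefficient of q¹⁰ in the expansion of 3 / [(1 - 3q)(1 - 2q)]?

525297

Partial fractions give a closed form: a_n = (9)·3^n + (-6)·2^n.
At n = 10: a_10 = 525297.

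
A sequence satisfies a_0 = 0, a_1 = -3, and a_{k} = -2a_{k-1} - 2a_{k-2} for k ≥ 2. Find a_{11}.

-96

The ordinary generating function has denominator 1 + 2x + 2x^2.
Iterating the recurrence: a_0,…,a_{11} = 0, -3, 6, -6, 0, 12, -24, 24, 0, -48, 96, -96.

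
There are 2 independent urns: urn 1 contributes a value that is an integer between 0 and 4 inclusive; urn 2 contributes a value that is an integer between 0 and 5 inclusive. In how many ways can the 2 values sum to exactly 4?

The generating function for the choices is (1 + t + t² + t³ + t⁴)·(1 + t + t² + t³ + t⁴ + t⁵); the count is [t⁴].
(1 + t + t² + t³ + t⁴) has coefficients 1,1,1,1,1 for degrees 0…4.
(1 + t + t² + t³ + t⁴ + t⁵) has coefficients 1,1,1,1,1 for degrees 0…4.
[t⁴] = 1·1 + 1·1 + 1·1 + 1·1 + 1·1 = 5.

5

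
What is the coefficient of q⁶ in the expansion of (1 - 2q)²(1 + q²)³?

13

(1 - 2q)² has coefficients 1,-4,4 for degrees 0…2.
(1 + q²)³ has coefficients 1,0,3,0,3,0,1 for degrees 0…6.
[q⁶] = 1·1 − 4·0 + 4·3 = 13.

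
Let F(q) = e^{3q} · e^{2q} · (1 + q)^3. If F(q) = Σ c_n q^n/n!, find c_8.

The EGF product rule gives c_8 = Σ_{k_1+k_2+k_3=8} C(8; k_1,k_2,k_3) · ∏ g_i(k_i), where e^{3q} gives (3)^k; e^{2q} gives (2)^k; (1+q)^3 gives the falling factorial (3)_k.
g_1(k) for k = 0…8: 1, 3, 9, 27, 81, 243, 729, 2187, 6561.
g_2(k) for k = 0…8: 1, 2, 4, 8, 16, 32, 64, 128, 256.
g_3(k) for k = 0…8: 1, 3, 6, 6, 0, 0, 0, 0, 0.
First combine the last two factors: h(k) = Σ_j C(k,j)·g_2(j)·g_3(k−j) for k = 0…8: 1, 5, 22, 86, 304, 992, 3040, 8864, 24832.
c_8 = Σ_k C(8,k)·g_1(k)·h(8−k) = 1·1·24832 + 8·3·8864 + 28·9·3040 + 56·27·992 + 70·81·304 + 56·243·86 + 28·729·22 + 8·2187·5 + 1·6561·1 = 24832 + 212736 + 766080 + 1499904 + 1723680 + 1170288 + 449064 + 87480 + 6561 = 5940625.

5940625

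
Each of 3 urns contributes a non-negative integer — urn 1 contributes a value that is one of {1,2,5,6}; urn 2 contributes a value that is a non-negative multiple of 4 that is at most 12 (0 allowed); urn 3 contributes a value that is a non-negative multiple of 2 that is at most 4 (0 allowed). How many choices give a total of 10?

4

The generating function for the choices is (x + x^2 + x^5 + x^6)·(1 + x^4 + x^8 + x^12)·(1 + x^2 + x^4); the count is [x^10].
(x + x^2 + x^5 + x^6) has coefficients 0,1,1,0,0,1,1 for degrees 0…6.
(1 + x^4 + x^8 + x^12) has coefficients 1,0,0,0,1,0,0,0,1,0,0 for degrees 0…10.
Finally multiplying by (1 + x^2 + x^4), the product of all factors after the first has coefficients 1,0,1,0,2,0,1,0,2,0,1 for degrees 0…10.
[x^10] = 1·0 + 1·2 + 1·0 + 1·2 = 4.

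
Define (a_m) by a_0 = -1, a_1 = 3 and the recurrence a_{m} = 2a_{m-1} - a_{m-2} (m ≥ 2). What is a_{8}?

31

The ordinary generating function has denominator 1 - 2x + x^2.
Iterating the recurrence: a_0,…,a_{8} = -1, 3, 7, 11, 15, 19, 23, 27, 31.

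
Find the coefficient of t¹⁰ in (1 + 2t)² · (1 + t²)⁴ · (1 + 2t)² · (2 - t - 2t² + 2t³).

102

(1 + 2t)² has coefficients 1,4,4 for degrees 0…2.
(1 + t²)⁴ has coefficients 1,0,4,0,6,0,4,0,1,0,0 for degrees 0…10.
Multiplying by (1 + 2t)² gives running coefficients 1,4,8,16,22,24,28,16,17,4,4 for degrees 0…10.
Finally multiplying by (2 - t - 2t² + 2t³), the product of all factors after the first has coefficients 2,7,10,18,20,10,20,0,10,15,2 for degrees 0…10.
[t¹⁰] = 1·2 + 4·15 + 4·10 = 102.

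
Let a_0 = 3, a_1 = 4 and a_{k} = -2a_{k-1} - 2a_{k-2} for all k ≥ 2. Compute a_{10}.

-224

The ordinary generating function has denominator 1 + 2y + 2y^2.
Iterating the recurrence: a_0,…,a_{10} = 3, 4, -14, 20, -12, -16, 56, -80, 48, 64, -224.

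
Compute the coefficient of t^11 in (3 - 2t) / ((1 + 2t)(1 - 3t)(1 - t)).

Partial fractions give a closed form: a_n = (16/15)·(-2)^n + (21/10)·3^n + (-1/6)·1^n.
At n = 11: a_11 = 369824.

369824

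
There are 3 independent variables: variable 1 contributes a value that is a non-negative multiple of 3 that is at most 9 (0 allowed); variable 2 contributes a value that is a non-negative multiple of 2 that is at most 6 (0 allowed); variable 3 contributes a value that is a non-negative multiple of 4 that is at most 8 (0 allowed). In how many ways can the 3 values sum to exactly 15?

3

The generating function for the choices is (1 + y^3 + y^6 + y^9)·(1 + y^2 + y^4 + y^6)·(1 + y^4 + y^8); the count is [y^15].
(1 + y^3 + y^6 + y^9) has coefficients 1,0,0,1,0,0,1,0,0,1 for degrees 0…9.
(1 + y^2 + y^4 + y^6) has coefficients 1,0,1,0,1,0,1,0,0,0,0,0,0,0,0,0 for degrees 0…15.
Finally multiplying by (1 + y^4 + y^8), the product of all factors after the first has coefficients 1,0,1,0,2,0,2,0,2,0,2,0,1,0,1,0 for degrees 0…15.
[y^15] = 1·0 + 1·1 + 1·0 + 1·2 = 3.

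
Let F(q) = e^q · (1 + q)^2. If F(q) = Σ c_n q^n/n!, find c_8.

The EGF product rule gives c_8 = Σ_{k_1+k_2=8} C(8; k_1,k_2) · ∏ g_i(k_i), where e^q gives (1)^k; (1+q)^2 gives the falling factorial (2)_k.
g_1(k) for k = 0…8: 1, 1, 1, 1, 1, 1, 1, 1, 1.
g_2(k) for k = 0…8: 1, 2, 2, 0, 0, 0, 0, 0, 0.
c_8 = Σ_k C(8,k)·g_1(k)·g_2(8−k) = 28·1·2 + 8·1·2 + 1·1·1 = 56 + 16 + 1 = 73.

73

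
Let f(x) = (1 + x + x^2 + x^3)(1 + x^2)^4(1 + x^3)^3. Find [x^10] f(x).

(1 + x + x^2 + x^3) has coefficients 1,1,1,1 for degrees 0…3.
(1 + x^2)^4 has coefficients 1,0,4,0,6,0,4,0,1,0,0 for degrees 0…10.
Finally multiplying by (1 + x^3)^3, the product of all factors after the first has coefficients 1,0,4,3,6,12,7,18,13,13,18 for degrees 0…10.
[x^10] = 1·18 + 1·13 + 1·13 + 1·18 = 62.

62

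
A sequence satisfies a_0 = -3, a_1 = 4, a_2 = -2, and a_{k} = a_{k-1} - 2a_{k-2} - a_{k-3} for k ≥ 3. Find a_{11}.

The ordinary generating function has denominator 1 - q + 2q^2 + q^3.
Iterating the recurrence: a_0,…,a_{11} = -3, 4, -2, -7, -7, 9, 30, 19, -50, -118, -37, 249.

249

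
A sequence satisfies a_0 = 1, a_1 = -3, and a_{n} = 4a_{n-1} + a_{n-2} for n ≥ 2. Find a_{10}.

The ordinary generating function has denominator 1 - 4z - z^2.
Iterating the recurrence: a_0,…,a_{10} = 1, -3, -11, -47, -199, -843, -3571, -15127, -64079, -271443, -1149851.

-1149851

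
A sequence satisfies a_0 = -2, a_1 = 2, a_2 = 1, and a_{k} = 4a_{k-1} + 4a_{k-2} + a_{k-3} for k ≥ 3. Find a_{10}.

612630

The ordinary generating function has denominator 1 - 4y - 4y^2 - y^3.
Iterating the recurrence: a_0,…,a_{10} = -2, 2, 1, 10, 46, 225, 1094, 5322, 25889, 125938, 612630.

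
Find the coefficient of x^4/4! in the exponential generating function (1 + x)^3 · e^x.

73

The EGF product rule gives c_4 = Σ_{k_1+k_2=4} C(4; k_1,k_2) · ∏ g_i(k_i), where (1+x)^3 gives the falling factorial (3)_k; e^x gives (1)^k.
g_1(k) for k = 0…4: 1, 3, 6, 6, 0.
g_2(k) for k = 0…4: 1, 1, 1, 1, 1.
c_4 = Σ_k C(4,k)·g_1(k)·g_2(4−k) = 1·1·1 + 4·3·1 + 6·6·1 + 4·6·1 = 1 + 12 + 36 + 24 = 73.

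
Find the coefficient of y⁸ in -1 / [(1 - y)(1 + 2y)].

-171

Partial fractions give a closed form: a_n = (-1/3)·1^n + (-2/3)·(-2)^n.
At n = 8: a_8 = -171.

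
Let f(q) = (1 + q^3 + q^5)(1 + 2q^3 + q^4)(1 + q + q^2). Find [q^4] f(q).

(1 + q^3 + q^5) has coefficients 1,0,0,1,0 for degrees 0…4.
(1 + 2q^3 + q^4) has coefficients 1,0,0,2,1 for degrees 0…4.
Finally multiplying by (1 + q + q^2), the product of all factors after the first has coefficients 1,1,1,2,3 for degrees 0…4.
[q^4] = 1·3 + 1·1 = 4.

4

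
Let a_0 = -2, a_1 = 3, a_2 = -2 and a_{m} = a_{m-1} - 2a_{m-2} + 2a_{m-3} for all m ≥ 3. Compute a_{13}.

318

The ordinary generating function has denominator 1 - t + 2t^2 - 2t^3.
Iterating the recurrence: a_0,…,a_{13} = -2, 3, -2, -12, -2, 18, -2, -42, -2, 78, -2, -162, -2, 318.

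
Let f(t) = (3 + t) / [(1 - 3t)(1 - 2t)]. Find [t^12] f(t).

Partial fractions give a closed form: a_n = (10)·3^n + (-7)·2^n.
At n = 12: a_12 = 5285738.

5285738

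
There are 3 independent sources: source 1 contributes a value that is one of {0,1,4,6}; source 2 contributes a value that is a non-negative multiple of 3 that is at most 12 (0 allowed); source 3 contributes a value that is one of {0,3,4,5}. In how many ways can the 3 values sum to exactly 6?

The generating function for the choices is (1 + t + t⁴ + t⁶)·(1 + t³ + t⁶ + t⁹ + t¹²)·(1 + t³ + t⁴ + t⁵); the count is [t⁶].
(1 + t + t⁴ + t⁶) has coefficients 1,1,0,0,1,0,1 for degrees 0…6.
(1 + t³ + t⁶ + t⁹ + t¹²) has coefficients 1,0,0,1,0,0,1 for degrees 0…6.
Finally multiplying by (1 + t³ + t⁴ + t⁵), the product of all factors after the first has coefficients 1,0,0,2,1,1,2 for degrees 0…6.
[t⁶] = 1·2 + 1·1 + 1·0 + 1·1 = 4.

4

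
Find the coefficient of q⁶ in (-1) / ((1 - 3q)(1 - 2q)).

Partial fractions give a closed form: a_n = (-3)·3^n + (2)·2^n.
At n = 6: a_6 = -2059.

-2059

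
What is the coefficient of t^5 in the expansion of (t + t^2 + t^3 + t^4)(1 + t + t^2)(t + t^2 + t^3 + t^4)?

9

(t + t^2 + t^3 + t^4) has coefficients 0,1,1,1,1 for degrees 0…4.
(1 + t + t^2) has coefficients 1,1,1,0,0,0 for degrees 0…5.
Finally multiplying by (t + t^2 + t^3 + t^4), the product of all factors after the first has coefficients 0,1,2,3,3,2 for degrees 0…5.
[t^5] = 1·3 + 1·3 + 1·2 + 1·1 = 9.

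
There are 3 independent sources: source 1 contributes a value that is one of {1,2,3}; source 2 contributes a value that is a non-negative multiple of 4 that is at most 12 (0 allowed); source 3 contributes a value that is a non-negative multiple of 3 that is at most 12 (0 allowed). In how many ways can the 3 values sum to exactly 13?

4

The generating function for the choices is (t + t² + t³)·(1 + t⁴ + t⁸ + t¹²)·(1 + t³ + t⁶ + t⁹ + t¹²); the count is [t¹³].
(t + t² + t³) has coefficients 0,1,1,1 for degrees 0…3.
(1 + t⁴ + t⁸ + t¹²) has coefficients 1,0,0,0,1,0,0,0,1,0,0,0,1,0 for degrees 0…13.
Finally multiplying by (1 + t³ + t⁶ + t⁹ + t¹²), the product of all factors after the first has coefficients 1,0,0,1,1,0,1,1,1,1,1,1,2,1 for degrees 0…13.
[t¹³] = 1·2 + 1·1 + 1·1 = 4.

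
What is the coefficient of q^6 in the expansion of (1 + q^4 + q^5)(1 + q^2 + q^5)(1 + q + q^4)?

(1 + q^4 + q^5) has coefficients 1,0,0,0,1,1 for degrees 0…5.
(1 + q^2 + q^5) has coefficients 1,0,1,0,0,1,0 for degrees 0…6.
Finally multiplying by (1 + q + q^4), the product of all factors after the first has coefficients 1,1,1,1,1,1,2 for degrees 0…6.
[q^6] = 1·2 + 1·1 + 1·1 = 4.

4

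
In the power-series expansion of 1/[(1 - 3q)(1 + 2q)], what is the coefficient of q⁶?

463

Partial fractions give a closed form: a_n = (3/5)·3^n + (2/5)·(-2)^n.
At n = 6: a_6 = 463.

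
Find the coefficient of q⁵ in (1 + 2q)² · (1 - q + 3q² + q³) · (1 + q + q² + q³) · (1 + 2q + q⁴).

98

(1 + 2q)² has coefficients 1,4,4 for degrees 0…2.
(1 - q + 3q² + q³) has coefficients 1,-1,3,1,0,0 for degrees 0…5.
Multiplying by (1 + q + q² + q³) gives running coefficients 1,0,3,4,3,4 for degrees 0…5.
Finally multiplying by (1 + 2q + q⁴), the product of all factors after the first has coefficients 1,2,3,10,12,10 for degrees 0…5.
[q⁵] = 1·10 + 4·12 + 4·10 = 98.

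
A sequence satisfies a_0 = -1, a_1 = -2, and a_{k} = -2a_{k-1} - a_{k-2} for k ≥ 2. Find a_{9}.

The ordinary generating function has denominator 1 + 2y + y^2.
Iterating the recurrence: a_0,…,a_{9} = -1, -2, 5, -8, 11, -14, 17, -20, 23, -26.

-26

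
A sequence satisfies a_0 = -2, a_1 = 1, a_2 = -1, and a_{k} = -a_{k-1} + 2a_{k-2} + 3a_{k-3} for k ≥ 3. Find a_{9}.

-27

The ordinary generating function has denominator 1 + t - 2t^2 - 3t^3.
Iterating the recurrence: a_0,…,a_{9} = -2, 1, -1, -3, 4, -13, 12, -26, 11, -27.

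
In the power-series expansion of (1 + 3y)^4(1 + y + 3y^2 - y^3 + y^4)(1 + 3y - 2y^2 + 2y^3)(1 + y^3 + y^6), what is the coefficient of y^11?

(1 + 3y)^4 has coefficients 1,12,54,108,81 for degrees 0…4.
(1 + y + 3y^2 - y^3 + y^4) has coefficients 1,1,3,-1,1,0,0,0,0,0,0,0 for degrees 0…11.
Multiplying by (1 + 3y - 2y^2 + 2y^3) gives running coefficients 1,4,4,8,-6,11,-4,2,0,0,0,0 for degrees 0…11.
Finally multiplying by (1 + y^3 + y^6), the product of all factors after the first has coefficients 1,4,4,9,-2,15,5,0,15,4,-4,11 for degrees 0…11.
[y^11] = 1·11 + 12·(-4) + 54·4 + 108·15 + 81·0 = 1799.

1799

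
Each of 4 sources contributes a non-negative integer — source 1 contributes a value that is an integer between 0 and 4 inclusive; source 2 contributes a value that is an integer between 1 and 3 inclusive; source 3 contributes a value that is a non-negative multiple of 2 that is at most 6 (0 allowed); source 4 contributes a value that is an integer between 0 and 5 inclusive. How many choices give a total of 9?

41

The generating function for the choices is (1 + x + x^2 + x^3 + x^4)·(x + x^2 + x^3)·(1 + x^2 + x^4 + x^6)·(1 + x + x^2 + x^3 + x^4 + x^5); the count is [x^9].
(1 + x + x^2 + x^3 + x^4) has coefficients 1,1,1,1,1 for degrees 0…4.
(x + x^2 + x^3) has coefficients 0,1,1,1,0,0,0,0,0,0 for degrees 0…9.
Multiplying by (1 + x^2 + x^4 + x^6) gives running coefficients 0,1,1,2,1,2,1,2,1,1 for degrees 0…9.
Finally multiplying by (1 + x + x^2 + x^3 + x^4 + x^5), the product of all factors after the first has coefficients 0,1,2,4,5,7,8,9,9,8 for degrees 0…9.
[x^9] = 1·8 + 1·9 + 1·9 + 1·8 + 1·7 = 41.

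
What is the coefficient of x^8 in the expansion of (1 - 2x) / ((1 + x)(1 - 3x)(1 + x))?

The denominator gives the recurrence a_n = a_(n−1) + 5a_(n−2) + 3a_(n−3) for n ≥ 3; the numerator fixes a_0 = 1, a_1 = -1, a_2 = 4.
Iterating: 1, -1, 4, 2, 19, 41, 142, 404, 1237, so a_8 = 1237.

1237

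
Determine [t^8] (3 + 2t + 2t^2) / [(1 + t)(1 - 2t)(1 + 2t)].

1023

The denominator gives the recurrence a_n = −a_(n−1) + 4a_(n−2) + 4a_(n−3) for n ≥ 3; the numerator fixes a_0 = 3, a_1 = -1, a_2 = 15.
Iterating: 3, -1, 15, -7, 63, -31, 255, -127, 1023, so a_8 = 1023.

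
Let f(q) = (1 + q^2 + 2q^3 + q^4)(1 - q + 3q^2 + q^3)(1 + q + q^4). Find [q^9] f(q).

(1 + q^2 + 2q^3 + q^4) has coefficients 1,0,1,2,1 for degrees 0…4.
(1 - q + 3q^2 + q^3) has coefficients 1,-1,3,1,0,0,0,0,0,0 for degrees 0…9.
Finally multiplying by (1 + q + q^4), the product of all factors after the first has coefficients 1,0,2,4,2,-1,3,1,0,0 for degrees 0…9.
[q^9] = 1·0 + 1·1 + 2·3 + 1·(-1) = 6.

6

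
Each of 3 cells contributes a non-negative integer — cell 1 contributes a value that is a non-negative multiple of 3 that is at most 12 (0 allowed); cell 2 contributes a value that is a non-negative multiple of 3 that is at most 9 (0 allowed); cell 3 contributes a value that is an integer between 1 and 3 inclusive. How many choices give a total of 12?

4

The generating function for the choices is (1 + q³ + q⁶ + q⁹ + q¹²)·(1 + q³ + q⁶ + q⁹)·(q + q² + q³); the count is [q¹²].
(1 + q³ + q⁶ + q⁹ + q¹²) has coefficients 1,0,0,1,0,0,1,0,0,1,0,0,1 for degrees 0…12.
(1 + q³ + q⁶ + q⁹) has coefficients 1,0,0,1,0,0,1,0,0,1,0,0,0 for degrees 0…12.
Finally multiplying by (q + q² + q³), the product of all factors after the first has coefficients 0,1,1,1,1,1,1,1,1,1,1,1,1 for degrees 0…12.
[q¹²] = 1·1 + 1·1 + 1·1 + 1·1 + 1·0 = 4.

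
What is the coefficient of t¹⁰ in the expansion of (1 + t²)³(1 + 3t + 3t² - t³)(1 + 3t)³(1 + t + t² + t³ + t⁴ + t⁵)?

(1 + t²)³ has coefficients 1,0,3,0,3,0,1 for degrees 0…6.
(1 + 3t + 3t² - t³) has coefficients 1,3,3,-1,0,0,0,0,0,0,0 for degrees 0…10.
Multiplying by (1 + 3t)³ gives running coefficients 1,12,57,134,153,54,-27,0,0,0,0 for degrees 0…10.
Finally multiplying by (1 + t + t² + t³ + t⁴ + t⁵), the product of all factors after the first has coefficients 1,13,70,204,357,411,383,371,314,180,27 for degrees 0…10.
[t¹⁰] = 1·27 + 3·314 + 3·383 + 1·357 = 2475.

2475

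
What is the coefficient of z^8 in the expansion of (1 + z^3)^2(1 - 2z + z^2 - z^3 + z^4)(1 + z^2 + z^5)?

(1 + z^3)^2 has coefficients 1,0,0,2,0,0,1 for degrees 0…6.
(1 - 2z + z^2 - z^3 + z^4) has coefficients 1,-2,1,-1,1,0,0,0,0 for degrees 0…8.
Finally multiplying by (1 + z^2 + z^5), the product of all factors after the first has coefficients 1,-2,2,-3,2,0,-1,1,-1 for degrees 0…8.
[z^8] = 1·(-1) + 2·0 + 1·2 = 1.

1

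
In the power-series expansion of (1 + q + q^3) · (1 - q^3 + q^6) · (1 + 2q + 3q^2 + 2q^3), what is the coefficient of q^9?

(1 + q + q^3) has coefficients 1,1,0,1 for degrees 0…3.
(1 - q^3 + q^6) has coefficients 1,0,0,-1,0,0,1,0,0,0 for degrees 0…9.
Finally multiplying by (1 + 2q + 3q^2 + 2q^3), the product of all factors after the first has coefficients 1,2,3,1,-2,-3,-1,2,3,2 for degrees 0…9.
[q^9] = 1·2 + 1·3 + 1·(-1) = 4.

4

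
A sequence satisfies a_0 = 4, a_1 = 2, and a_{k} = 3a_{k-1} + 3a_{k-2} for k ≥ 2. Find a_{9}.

The ordinary generating function has denominator 1 - 3z - 3z^2.
Iterating the recurrence: a_0,…,a_{9} = 4, 2, 18, 60, 234, 882, 3348, 12690, 48114, 182412.

182412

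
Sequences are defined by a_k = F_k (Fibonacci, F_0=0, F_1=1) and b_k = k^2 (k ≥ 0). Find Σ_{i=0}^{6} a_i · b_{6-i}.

The convolution is the t^6 coefficient of A(t)B(t).
Σ = 0·36 + 1·25 + 1·16 + 2·9 + 3·4 + 5·1 + 8·0 = 76.

76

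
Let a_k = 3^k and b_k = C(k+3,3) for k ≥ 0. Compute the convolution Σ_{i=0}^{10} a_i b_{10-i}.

298729

The convolution is the x^10 coefficient of A(x)B(x).
Σ = 1·286 + 3·220 + 9·165 + 27·120 + 81·84 + 243·56 + 729·35 + 2187·20 + 6561·10 + 19683·4 + 59049·1 = 298729.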